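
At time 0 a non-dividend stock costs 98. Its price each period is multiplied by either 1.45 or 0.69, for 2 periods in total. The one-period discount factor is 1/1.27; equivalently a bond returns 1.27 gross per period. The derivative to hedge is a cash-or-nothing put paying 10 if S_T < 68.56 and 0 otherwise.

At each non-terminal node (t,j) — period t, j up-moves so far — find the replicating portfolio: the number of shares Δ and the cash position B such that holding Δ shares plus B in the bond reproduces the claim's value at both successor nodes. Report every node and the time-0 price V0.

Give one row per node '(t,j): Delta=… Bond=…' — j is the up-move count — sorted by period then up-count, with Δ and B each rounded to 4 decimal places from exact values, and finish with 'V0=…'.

(0,0): Delta=-0.0250 Bond=2.8016
(1,0): Delta=-0.1946 Bond=15.0228
(1,1): Delta=0.0000 Bond=0.0000
V0=0.3478

Risk-neutral probability p* = (R−d)/(u−d) = (1.27−0.69)/(1.45−0.69) = 0.7632.
Terminal payoffs: V(2,0)=10.0000, V(2,1)=0.0000, V(2,2)=0.0000
Node (1,0) S=67.6200: V=(p*·0.0000+(1−p*)·10.0000)/1.27=1.8649; Δ=(0.0000−10.0000)/(98.0490−46.6578)=-0.1946; B=V−Δ·S=15.0228
Node (1,1) S=142.1000: V=(p*·0.0000+(1−p*)·0.0000)/1.27=0.0000; Δ=(0.0000−0.0000)/(206.0450−98.0490)=0.0000; B=V−Δ·S=0.0000
Node (0,0) S=98.0000: V=(p*·0.0000+(1−p*)·1.8649)/1.27=0.3478; Δ=(0.0000−1.8649)/(142.1000−67.6200)=-0.0250; B=V−Δ·S=2.8016
The time-0 hedge costs 0.3478, which is the no-arbitrage price.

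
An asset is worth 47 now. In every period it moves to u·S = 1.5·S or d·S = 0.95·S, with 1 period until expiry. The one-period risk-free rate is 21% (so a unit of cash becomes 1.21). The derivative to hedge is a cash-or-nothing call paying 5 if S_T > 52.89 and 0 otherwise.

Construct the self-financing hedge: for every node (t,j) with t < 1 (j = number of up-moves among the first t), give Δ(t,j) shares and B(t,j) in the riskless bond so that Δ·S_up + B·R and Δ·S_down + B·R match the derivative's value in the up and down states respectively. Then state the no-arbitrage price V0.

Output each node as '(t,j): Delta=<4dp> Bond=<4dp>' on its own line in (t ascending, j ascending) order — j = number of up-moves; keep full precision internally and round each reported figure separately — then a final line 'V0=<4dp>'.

(0,0): Delta=0.1934 Bond=-7.1375
V0=1.9534

Risk-neutral probability p* = (R−d)/(u−d) = (1.21−0.95)/(1.5−0.95) = 0.4727.
Payoff layer (t=1): V(1,0)=0.0000, V(1,1)=5.0000
Node (0,0) S=47.0000: V=(p*·5.0000+(1−p*)·0.0000)/1.21=1.9534; Δ=(5.0000−0.0000)/(70.5000−44.6500)=0.1934; B=V−Δ·S=-7.1375
Root portfolio cost Δ·47+B reproduces V0=1.9534.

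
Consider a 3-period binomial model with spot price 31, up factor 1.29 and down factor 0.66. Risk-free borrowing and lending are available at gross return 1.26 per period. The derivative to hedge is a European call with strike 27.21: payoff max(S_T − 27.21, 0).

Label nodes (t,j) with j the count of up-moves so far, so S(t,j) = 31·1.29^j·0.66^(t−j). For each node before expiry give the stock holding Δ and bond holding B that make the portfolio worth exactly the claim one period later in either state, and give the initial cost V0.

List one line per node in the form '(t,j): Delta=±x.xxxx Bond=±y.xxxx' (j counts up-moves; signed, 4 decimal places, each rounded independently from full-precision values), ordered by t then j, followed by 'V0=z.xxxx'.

(0,0): Delta=0.9707 Bond=-12.6626
(1,0): Delta=0.4010 Bond=-4.2970
(1,1): Delta=0.9853 Bond=-16.5378
(2,0): Delta=0.0000 Bond=0.0000
(2,1): Delta=0.4112 Bond=-5.6850
(2,2): Delta=1.0000 Bond=-21.5952
V0=17.4303

Under the risk-neutral measure, an up-move has probability p* = (R−d)/(u−d) = 0.9524 and values discount at R = 1.26.
Payoff layer (t=3): V(3,0)=0.0000, V(3,1)=0.0000, V(3,2)=6.8375, V(3,3)=39.3374
(2,0): S=13.5036. Δ = (V_up−V_dn)/(S_up−S_dn) = (0.0000−0.0000)/(17.4196−8.9124) = 0.0000. V = [p*·0.0000 + (1−p*)·0.0000]/1.26 = 0.0000. B = V − Δ·S = 0.0000.
(2,1): S=26.3934. Δ = (V_up−V_dn)/(S_up−S_dn) = (6.8375−0.0000)/(34.0475−17.4196) = 0.4112. V = [p*·6.8375 + (1−p*)·0.0000]/1.26 = 5.1682. B = V − Δ·S = -5.6850.
(2,2): S=51.5871. Δ = (V_up−V_dn)/(S_up−S_dn) = (39.3374−6.8375)/(66.5474−34.0475) = 1.0000. V = [p*·39.3374 + (1−p*)·6.8375]/1.26 = 29.9919. B = V − Δ·S = -21.5952.
(1,0): S=20.4600. Δ = (V_up−V_dn)/(S_up−S_dn) = (5.1682−0.0000)/(26.3934−13.5036) = 0.4010. V = [p*·5.1682 + (1−p*)·0.0000]/1.26 = 3.9064. B = V − Δ·S = -4.2970.
(1,1): S=39.9900. Δ = (V_up−V_dn)/(S_up−S_dn) = (29.9919−5.1682)/(51.5871−26.3934) = 0.9853. V = [p*·29.9919 + (1−p*)·5.1682]/1.26 = 22.8649. B = V − Δ·S = -16.5378.
(0,0): S=31.0000. Δ = (V_up−V_dn)/(S_up−S_dn) = (22.8649−3.9064)/(39.9900−20.4600) = 0.9707. V = [p*·22.8649 + (1−p*)·3.9064]/1.26 = 17.4303. B = V − Δ·S = -12.6626.
Each (Δ,B) replicates both successor values, so the strategy is self-financing and V0 is arbitrage-free.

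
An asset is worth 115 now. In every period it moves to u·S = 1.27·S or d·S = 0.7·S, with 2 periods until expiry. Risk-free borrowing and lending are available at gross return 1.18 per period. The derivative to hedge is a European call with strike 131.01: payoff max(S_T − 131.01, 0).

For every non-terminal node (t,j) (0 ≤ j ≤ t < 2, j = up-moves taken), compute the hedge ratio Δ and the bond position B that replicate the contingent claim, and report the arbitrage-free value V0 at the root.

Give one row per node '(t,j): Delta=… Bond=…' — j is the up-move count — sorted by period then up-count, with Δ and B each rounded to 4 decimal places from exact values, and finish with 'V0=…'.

(0,0): Delta=0.5931 Bond=-40.4586
(1,0): Delta=0.0000 Bond=0.0000
(1,1): Delta=0.6543 Bond=-56.6926
V0=27.7430

Risk-neutral probability p* = (R−d)/(u−d) = (1.18−0.7)/(1.27−0.7) = 0.8421.
Terminal values V(2,·): V(2,0)=0.0000, V(2,1)=0.0000, V(2,2)=54.4735
(1,0): S=80.5000. Δ = (V_up−V_dn)/(S_up−S_dn) = (0.0000−0.0000)/(102.2350−56.3500) = 0.0000. V = [p*·0.0000 + (1−p*)·0.0000]/1.18 = 0.0000. B = V − Δ·S = 0.0000.
(1,1): S=146.0500. Δ = (V_up−V_dn)/(S_up−S_dn) = (54.4735−0.0000)/(185.4835−102.2350) = 0.6543. V = [p*·54.4735 + (1−p*)·0.0000]/1.18 = 38.8749. B = V − Δ·S = -56.6926.
(0,0): S=115.0000. Δ = (V_up−V_dn)/(S_up−S_dn) = (38.8749−0.0000)/(146.0500−80.5000) = 0.5931. V = [p*·38.8749 + (1−p*)·0.0000]/1.18 = 27.7430. B = V − Δ·S = -40.4586.
Self-financing check: at every node Δ·S+B equals the discounted successor values.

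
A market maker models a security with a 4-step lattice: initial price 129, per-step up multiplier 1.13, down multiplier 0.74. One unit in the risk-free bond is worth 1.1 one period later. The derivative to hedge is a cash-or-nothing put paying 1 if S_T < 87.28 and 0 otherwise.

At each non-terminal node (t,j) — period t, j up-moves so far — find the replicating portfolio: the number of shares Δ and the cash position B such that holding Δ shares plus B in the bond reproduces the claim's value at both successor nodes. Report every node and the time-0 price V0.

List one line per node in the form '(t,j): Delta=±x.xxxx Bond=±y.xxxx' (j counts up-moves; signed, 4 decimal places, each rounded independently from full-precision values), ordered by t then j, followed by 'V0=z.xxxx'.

Risk-neutral probability p* = (R−d)/(u−d) = (1.1−0.74)/(1.13−0.74) = 0.9231.
Terminal values V(4,·): V(4,0)=1.0000, V(4,1)=1.0000, V(4,2)=0.0000, V(4,3)=0.0000, V(4,4)=0.0000
(3,0): S=52.2739. Δ = (V_up−V_dn)/(S_up−S_dn) = (1.0000−1.0000)/(59.0695−38.6827) = 0.0000. V = [p*·1.0000 + (1−p*)·1.0000]/1.1 = 0.9091. B = V − Δ·S = 0.9091.
(3,1): S=79.8237. Δ = (V_up−V_dn)/(S_up−S_dn) = (0.0000−1.0000)/(90.2007−59.0695) = -0.0321. V = [p*·0.0000 + (1−p*)·1.0000]/1.1 = 0.0699. B = V − Δ·S = 2.6340.
(3,2): S=121.8929. Δ = (V_up−V_dn)/(S_up−S_dn) = (0.0000−0.0000)/(137.7389−90.2007) = 0.0000. V = [p*·0.0000 + (1−p*)·0.0000]/1.1 = 0.0000. B = V − Δ·S = 0.0000.
(3,3): S=186.1337. Δ = (V_up−V_dn)/(S_up−S_dn) = (0.0000−0.0000)/(210.3311−137.7389) = 0.0000. V = [p*·0.0000 + (1−p*)·0.0000]/1.1 = 0.0000. B = V − Δ·S = 0.0000.
(2,0): S=70.6404. Δ = (V_up−V_dn)/(S_up−S_dn) = (0.0699−0.9091)/(79.8237−52.2739) = -0.0305. V = [p*·0.0699 + (1−p*)·0.9091]/1.1 = 0.1223. B = V − Δ·S = 2.2739.
(2,1): S=107.8698. Δ = (V_up−V_dn)/(S_up−S_dn) = (0.0000−0.0699)/(121.8929−79.8237) = -0.0017. V = [p*·0.0000 + (1−p*)·0.0699]/1.1 = 0.0049. B = V − Δ·S = 0.1842.
(2,2): S=164.7201. Δ = (V_up−V_dn)/(S_up−S_dn) = (0.0000−0.0000)/(186.1337−121.8929) = 0.0000. V = [p*·0.0000 + (1−p*)·0.0000]/1.1 = 0.0000. B = V − Δ·S = 0.0000.
(1,0): S=95.4600. Δ = (V_up−V_dn)/(S_up−S_dn) = (0.0049−0.1223)/(107.8698−70.6404) = -0.0032. V = [p*·0.0049 + (1−p*)·0.1223]/1.1 = 0.0127. B = V − Δ·S = 0.3136.
(1,1): S=145.7700. Δ = (V_up−V_dn)/(S_up−S_dn) = (0.0000−0.0049)/(164.7201−107.8698) = -0.0001. V = [p*·0.0000 + (1−p*)·0.0049]/1.1 = 0.0003. B = V − Δ·S = 0.0129.
(0,0): S=129.0000. Δ = (V_up−V_dn)/(S_up−S_dn) = (0.0003−0.0127)/(145.7700−95.4600) = -0.0002. V = [p*·0.0003 + (1−p*)·0.0127]/1.1 = 0.0012. B = V − Δ·S = 0.0327.
Self-financing check: at every node Δ·S+B equals the discounted successor values.

(0,0): Delta=-0.0002 Bond=0.0327
(1,0): Delta=-0.0032 Bond=0.3136
(1,1): Delta=-0.0001 Bond=0.0129
(2,0): Delta=-0.0305 Bond=2.2739
(2,1): Delta=-0.0017 Bond=0.1842
(2,2): Delta=0.0000 Bond=0.0000
(3,0): Delta=0.0000 Bond=0.9091
(3,1): Delta=-0.0321 Bond=2.6340
(3,2): Delta=0.0000 Bond=0.0000
(3,3): Delta=0.0000 Bond=0.0000
V0=0.0012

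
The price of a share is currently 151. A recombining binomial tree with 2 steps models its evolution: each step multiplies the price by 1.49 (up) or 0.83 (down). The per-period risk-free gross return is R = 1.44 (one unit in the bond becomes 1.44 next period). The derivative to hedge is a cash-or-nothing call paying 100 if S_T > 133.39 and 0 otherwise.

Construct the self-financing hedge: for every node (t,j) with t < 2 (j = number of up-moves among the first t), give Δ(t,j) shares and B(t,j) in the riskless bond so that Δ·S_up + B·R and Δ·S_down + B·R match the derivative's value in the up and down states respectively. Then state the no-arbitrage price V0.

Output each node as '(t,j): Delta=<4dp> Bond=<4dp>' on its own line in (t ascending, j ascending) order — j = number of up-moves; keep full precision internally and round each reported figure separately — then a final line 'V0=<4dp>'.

(0,0): Delta=0.0528 Bond=39.9774
(1,0): Delta=1.2089 Bond=-87.3316
(1,1): Delta=0.0000 Bond=69.4444
V0=47.9485

Under the risk-neutral measure, an up-move has probability p* = (R−d)/(u−d) = 0.9242 and values discount at R = 1.44.
Payoff layer (t=2): V(2,0)=0.0000, V(2,1)=100.0000, V(2,2)=100.0000
(1,0): S=125.3300. Δ = (V_up−V_dn)/(S_up−S_dn) = (100.0000−0.0000)/(186.7417−104.0239) = 1.2089. V = [p*·100.0000 + (1−p*)·0.0000]/1.44 = 64.1835. B = V − Δ·S = -87.3316.
(1,1): S=224.9900. Δ = (V_up−V_dn)/(S_up−S_dn) = (100.0000−100.0000)/(335.2351−186.7417) = 0.0000. V = [p*·100.0000 + (1−p*)·100.0000]/1.44 = 69.4444. B = V − Δ·S = 69.4444.
(0,0): S=151.0000. Δ = (V_up−V_dn)/(S_up−S_dn) = (69.4444−64.1835)/(224.9900−125.3300) = 0.0528. V = [p*·69.4444 + (1−p*)·64.1835]/1.44 = 47.9485. B = V − Δ·S = 39.9774.
Root portfolio cost Δ·151+B reproduces V0=47.9485.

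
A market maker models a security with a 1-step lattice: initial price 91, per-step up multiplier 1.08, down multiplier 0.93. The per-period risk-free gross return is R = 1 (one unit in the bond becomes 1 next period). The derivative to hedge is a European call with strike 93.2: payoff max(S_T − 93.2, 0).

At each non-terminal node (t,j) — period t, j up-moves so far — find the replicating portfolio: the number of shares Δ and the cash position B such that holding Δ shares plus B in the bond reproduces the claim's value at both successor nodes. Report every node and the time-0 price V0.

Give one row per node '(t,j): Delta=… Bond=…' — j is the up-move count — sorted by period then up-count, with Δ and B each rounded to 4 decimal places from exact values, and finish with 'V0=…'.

Under the risk-neutral measure, an up-move has probability p* = (R−d)/(u−d) = 0.4667 and values discount at R = 1.
At expiry t=1: V(1,0)=0.0000, V(1,1)=5.0800
Node (0,0) S=91.0000: V=(p*·5.0800+(1−p*)·0.0000)/1=2.3707; Δ=(5.0800−0.0000)/(98.2800−84.6300)=0.3722; B=V−Δ·S=-31.4960
Self-financing check: at every node Δ·S+B equals the discounted successor values.

(0,0): Delta=0.3722 Bond=-31.4960
V0=2.3707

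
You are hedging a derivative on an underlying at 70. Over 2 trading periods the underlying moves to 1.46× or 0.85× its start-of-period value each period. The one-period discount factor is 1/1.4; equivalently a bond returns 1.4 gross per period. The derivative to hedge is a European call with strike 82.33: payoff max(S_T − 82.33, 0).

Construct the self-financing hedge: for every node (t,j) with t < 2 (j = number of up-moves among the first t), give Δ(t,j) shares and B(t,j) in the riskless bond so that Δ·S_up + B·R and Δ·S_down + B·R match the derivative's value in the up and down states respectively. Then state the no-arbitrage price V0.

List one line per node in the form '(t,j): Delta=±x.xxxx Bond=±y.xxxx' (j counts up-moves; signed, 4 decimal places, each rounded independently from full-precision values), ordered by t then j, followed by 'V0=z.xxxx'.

(0,0): Delta=0.9478 Bond=-38.1909
(1,0): Delta=0.1251 Bond=-4.5187
(1,1): Delta=1.0000 Bond=-58.8071
V0=28.1516

Under the risk-neutral measure, an up-move has probability p* = (R−d)/(u−d) = 0.9016 and values discount at R = 1.4.
Payoff layer (t=2): V(2,0)=0.0000, V(2,1)=4.5400, V(2,2)=66.8820
(1,0): S=59.5000. Δ = (V_up−V_dn)/(S_up−S_dn) = (4.5400−0.0000)/(86.8700−50.5750) = 0.1251. V = [p*·4.5400 + (1−p*)·0.0000]/1.4 = 2.9239. B = V − Δ·S = -4.5187.
(1,1): S=102.2000. Δ = (V_up−V_dn)/(S_up−S_dn) = (66.8820−4.5400)/(149.2120−86.8700) = 1.0000. V = [p*·66.8820 + (1−p*)·4.5400]/1.4 = 43.3929. B = V − Δ·S = -58.8071.
(0,0): S=70.0000. Δ = (V_up−V_dn)/(S_up−S_dn) = (43.3929−2.9239)/(102.2000−59.5000) = 0.9478. V = [p*·43.3929 + (1−p*)·2.9239]/1.4 = 28.1516. B = V − Δ·S = -38.1909.
Each (Δ,B) replicates both successor values, so the strategy is self-financing and V0 is arbitrage-free.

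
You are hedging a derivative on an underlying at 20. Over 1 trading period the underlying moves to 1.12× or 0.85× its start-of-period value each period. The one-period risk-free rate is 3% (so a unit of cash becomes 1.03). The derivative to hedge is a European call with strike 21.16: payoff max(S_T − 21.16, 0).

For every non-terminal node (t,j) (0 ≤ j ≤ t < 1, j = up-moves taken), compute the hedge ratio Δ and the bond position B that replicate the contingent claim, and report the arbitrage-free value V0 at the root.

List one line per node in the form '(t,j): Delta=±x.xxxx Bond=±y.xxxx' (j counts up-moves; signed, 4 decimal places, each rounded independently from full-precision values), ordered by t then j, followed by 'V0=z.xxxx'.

Since d<R<u, set p* = (R−d)/(u−d) = 0.6667; price each node as the discounted p*-expectation of its children.
At expiry t=1: V(1,0)=0.0000, V(1,1)=1.2400
(0,0): S=20.0000. Δ = (V_up−V_dn)/(S_up−S_dn) = (1.2400−0.0000)/(22.4000−17.0000) = 0.2296. V = [p*·1.2400 + (1−p*)·0.0000]/1.03 = 0.8026. B = V − Δ·S = -3.7900.
The time-0 hedge costs 0.8026, which is the no-arbitrage price.

(0,0): Delta=0.2296 Bond=-3.7900
V0=0.8026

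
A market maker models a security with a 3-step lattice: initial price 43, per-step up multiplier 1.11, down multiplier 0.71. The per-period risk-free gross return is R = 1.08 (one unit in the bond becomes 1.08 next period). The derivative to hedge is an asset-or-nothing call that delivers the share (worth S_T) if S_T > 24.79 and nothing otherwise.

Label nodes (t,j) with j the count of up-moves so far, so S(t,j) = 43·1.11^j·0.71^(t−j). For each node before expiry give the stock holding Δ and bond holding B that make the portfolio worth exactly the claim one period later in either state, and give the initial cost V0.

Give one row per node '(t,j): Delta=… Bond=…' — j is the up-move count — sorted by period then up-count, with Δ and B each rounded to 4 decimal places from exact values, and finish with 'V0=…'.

The replicating-portfolio and risk-neutral prices coincide; use p* = (1.08−0.71)/(1.11−0.71) = 0.9250 for the latter.
At expiry t=3: V(3,0)=0.0000, V(3,1)=0.0000, V(3,2)=37.6160, V(3,3)=58.8081
(2,0): S=21.6763. Δ = (V_up−V_dn)/(S_up−S_dn) = (0.0000−0.0000)/(24.0607−15.3902) = 0.0000. V = [p*·0.0000 + (1−p*)·0.0000]/1.08 = 0.0000. B = V − Δ·S = 0.0000.
(2,1): S=33.8883. Δ = (V_up−V_dn)/(S_up−S_dn) = (37.6160−0.0000)/(37.6160−24.0607) = 2.7750. V = [p*·37.6160 + (1−p*)·0.0000]/1.08 = 32.2174. B = V − Δ·S = -61.8226.
(2,2): S=52.9803. Δ = (V_up−V_dn)/(S_up−S_dn) = (58.8081−37.6160)/(58.8081−37.6160) = 1.0000. V = [p*·58.8081 + (1−p*)·37.6160]/1.08 = 52.9803. B = V − Δ·S = 0.0000.
(1,0): S=30.5300. Δ = (V_up−V_dn)/(S_up−S_dn) = (32.2174−0.0000)/(33.8883−21.6763) = 2.6382. V = [p*·32.2174 + (1−p*)·0.0000]/1.08 = 27.5936. B = V − Δ·S = -52.9499.
(1,1): S=47.7300. Δ = (V_up−V_dn)/(S_up−S_dn) = (52.9803−32.2174)/(52.9803−33.8883) = 1.0875. V = [p*·52.9803 + (1−p*)·32.2174]/1.08 = 47.6140. B = V − Δ·S = -4.2932.
(0,0): S=43.0000. Δ = (V_up−V_dn)/(S_up−S_dn) = (47.6140−27.5936)/(47.7300−30.5300) = 1.1640. V = [p*·47.6140 + (1−p*)·27.5936]/1.08 = 42.6967. B = V − Δ·S = -7.3542.
Root portfolio cost Δ·43+B reproduces V0=42.6967.

(0,0): Delta=1.1640 Bond=-7.3542
(1,0): Delta=2.6382 Bond=-52.9499
(1,1): Delta=1.0875 Bond=-4.2932
(2,0): Delta=0.0000 Bond=0.0000
(2,1): Delta=2.7750 Bond=-61.8226
(2,2): Delta=1.0000 Bond=0.0000
V0=42.6967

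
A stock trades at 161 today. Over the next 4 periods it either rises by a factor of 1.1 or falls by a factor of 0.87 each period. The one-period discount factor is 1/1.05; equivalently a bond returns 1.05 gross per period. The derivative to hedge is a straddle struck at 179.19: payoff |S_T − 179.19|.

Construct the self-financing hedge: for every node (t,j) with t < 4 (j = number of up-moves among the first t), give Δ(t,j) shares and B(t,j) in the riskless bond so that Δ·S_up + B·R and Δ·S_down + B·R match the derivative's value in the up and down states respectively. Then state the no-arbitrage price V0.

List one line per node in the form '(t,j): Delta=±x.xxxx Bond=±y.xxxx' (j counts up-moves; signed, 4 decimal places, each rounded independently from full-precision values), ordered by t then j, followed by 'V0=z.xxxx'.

Since d<R<u, set p* = (R−d)/(u−d) = 0.7826; price each node as the discounted p*-expectation of its children.
Terminal payoffs: V(4,0)=86.9535, V(4,1)=62.5691, V(4,2)=31.7383, V(4,3)=7.2432, V(4,4)=56.5301
(3,0): S=106.0190. Δ = (V_up−V_dn)/(S_up−S_dn) = (62.5691−86.9535)/(116.6209−92.2365) = -1.0000. V = [p*·62.5691 + (1−p*)·86.9535]/1.05 = 64.6382. B = V − Δ·S = 170.6571.
(3,1): S=134.0470. Δ = (V_up−V_dn)/(S_up−S_dn) = (31.7383−62.5691)/(147.4517−116.6209) = -1.0000. V = [p*·31.7383 + (1−p*)·62.5691]/1.05 = 36.6102. B = V − Δ·S = 170.6571.
(3,2): S=169.4847. Δ = (V_up−V_dn)/(S_up−S_dn) = (7.2432−31.7383)/(186.4332−147.4517) = -0.6284. V = [p*·7.2432 + (1−p*)·31.7383]/1.05 = 11.9697. B = V − Δ·S = 118.4703.
(3,3): S=214.2910. Δ = (V_up−V_dn)/(S_up−S_dn) = (56.5301−7.2432)/(235.7201−186.4332) = 1.0000. V = [p*·56.5301 + (1−p*)·7.2432]/1.05 = 43.6339. B = V − Δ·S = -170.6571.
(2,0): S=121.8609. Δ = (V_up−V_dn)/(S_up−S_dn) = (36.6102−64.6382)/(134.0470−106.0190) = -1.0000. V = [p*·36.6102 + (1−p*)·64.6382]/1.05 = 40.6697. B = V − Δ·S = 162.5306.
(2,1): S=154.0770. Δ = (V_up−V_dn)/(S_up−S_dn) = (11.9697−36.6102)/(169.4847−134.0470) = -0.6953. V = [p*·11.9697 + (1−p*)·36.6102]/1.05 = 16.5013. B = V − Δ·S = 123.6336.
(2,2): S=194.8100. Δ = (V_up−V_dn)/(S_up−S_dn) = (43.6339−11.9697)/(214.2910−169.4847) = 0.7067. V = [p*·43.6339 + (1−p*)·11.9697]/1.05 = 35.0003. B = V − Δ·S = -102.6699.
(1,0): S=140.0700. Δ = (V_up−V_dn)/(S_up−S_dn) = (16.5013−40.6697)/(154.0770−121.8609) = -0.7502. V = [p*·16.5013 + (1−p*)·40.6697]/1.05 = 20.7193. B = V − Δ·S = 125.7995.
(1,1): S=177.1000. Δ = (V_up−V_dn)/(S_up−S_dn) = (35.0003−16.5013)/(194.8100−154.0770) = 0.4542. V = [p*·35.0003 + (1−p*)·16.5013]/1.05 = 29.5036. B = V − Δ·S = -50.9271.
(0,0): S=161.0000. Δ = (V_up−V_dn)/(S_up−S_dn) = (29.5036−20.7193)/(177.1000−140.0700) = 0.2372. V = [p*·29.5036 + (1−p*)·20.7193]/1.05 = 26.2800. B = V − Δ·S = -11.9126.
Each (Δ,B) replicates both successor values, so the strategy is self-financing and V0 is arbitrage-free.

(0,0): Delta=0.2372 Bond=-11.9126
(1,0): Delta=-0.7502 Bond=125.7995
(1,1): Delta=0.4542 Bond=-50.9271
(2,0): Delta=-1.0000 Bond=162.5306
(2,1): Delta=-0.6953 Bond=123.6336
(2,2): Delta=0.7067 Bond=-102.6699
(3,0): Delta=-1.0000 Bond=170.6571
(3,1): Delta=-1.0000 Bond=170.6571
(3,2): Delta=-0.6284 Bond=118.4703
(3,3): Delta=1.0000 Bond=-170.6571
V0=26.2800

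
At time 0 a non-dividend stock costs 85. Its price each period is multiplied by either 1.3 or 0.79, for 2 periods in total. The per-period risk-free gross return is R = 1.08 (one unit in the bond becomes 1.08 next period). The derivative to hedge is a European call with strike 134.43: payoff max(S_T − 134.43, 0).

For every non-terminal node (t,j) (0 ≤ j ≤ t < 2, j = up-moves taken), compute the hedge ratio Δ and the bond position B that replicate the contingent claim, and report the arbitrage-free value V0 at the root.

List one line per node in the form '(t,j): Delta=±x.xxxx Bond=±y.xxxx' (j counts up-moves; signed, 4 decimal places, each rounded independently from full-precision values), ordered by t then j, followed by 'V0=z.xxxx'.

The replicating-portfolio and risk-neutral prices coincide; use p* = (1.08−0.79)/(1.3−0.79) = 0.5686 for the latter.
Payoff layer (t=2): V(2,0)=0.0000, V(2,1)=0.0000, V(2,2)=9.2200
(1,0): S=67.1500. Δ = (V_up−V_dn)/(S_up−S_dn) = (0.0000−0.0000)/(87.2950−53.0485) = 0.0000. V = [p*·0.0000 + (1−p*)·0.0000]/1.08 = 0.0000. B = V − Δ·S = 0.0000.
(1,1): S=110.5000. Δ = (V_up−V_dn)/(S_up−S_dn) = (9.2200−0.0000)/(143.6500−87.2950) = 0.1636. V = [p*·9.2200 + (1−p*)·0.0000]/1.08 = 4.8544. B = V − Δ·S = -13.2240.
(0,0): S=85.0000. Δ = (V_up−V_dn)/(S_up−S_dn) = (4.8544−0.0000)/(110.5000−67.1500) = 0.1120. V = [p*·4.8544 + (1−p*)·0.0000]/1.08 = 2.5559. B = V − Δ·S = -6.9625.
Check: Δ(0,0)·S0 + B(0,0) = 2.5559 = V0.

(0,0): Delta=0.1120 Bond=-6.9625
(1,0): Delta=0.0000 Bond=0.0000
(1,1): Delta=0.1636 Bond=-13.2240
V0=2.5559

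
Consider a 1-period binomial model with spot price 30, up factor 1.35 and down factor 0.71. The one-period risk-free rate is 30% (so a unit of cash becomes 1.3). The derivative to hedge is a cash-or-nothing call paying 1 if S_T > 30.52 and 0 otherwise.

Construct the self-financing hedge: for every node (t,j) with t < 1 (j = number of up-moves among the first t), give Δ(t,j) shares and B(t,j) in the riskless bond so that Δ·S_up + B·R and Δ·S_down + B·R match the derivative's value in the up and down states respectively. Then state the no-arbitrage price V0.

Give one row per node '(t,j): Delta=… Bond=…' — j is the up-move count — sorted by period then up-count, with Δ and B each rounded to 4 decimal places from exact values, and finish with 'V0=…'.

Under the risk-neutral measure, an up-move has probability p* = (R−d)/(u−d) = 0.9219 and values discount at R = 1.3.
Payoff layer (t=1): V(1,0)=0.0000, V(1,1)=1.0000
Node (0,0) S=30.0000: V=(p*·1.0000+(1−p*)·0.0000)/1.3=0.7091; Δ=(1.0000−0.0000)/(40.5000−21.3000)=0.0521; B=V−Δ·S=-0.8534
Self-financing check: at every node Δ·S+B equals the discounted successor values.

(0,0): Delta=0.0521 Bond=-0.8534
V0=0.7091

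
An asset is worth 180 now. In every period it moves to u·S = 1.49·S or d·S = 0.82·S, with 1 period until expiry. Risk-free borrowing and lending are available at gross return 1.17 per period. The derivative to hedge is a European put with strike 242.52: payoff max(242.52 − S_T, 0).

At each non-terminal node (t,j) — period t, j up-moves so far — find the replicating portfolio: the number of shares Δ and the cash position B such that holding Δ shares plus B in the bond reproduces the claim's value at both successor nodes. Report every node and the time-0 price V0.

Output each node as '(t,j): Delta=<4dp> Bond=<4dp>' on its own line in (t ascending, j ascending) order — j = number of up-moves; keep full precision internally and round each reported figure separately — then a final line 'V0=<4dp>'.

(0,0): Delta=-0.7871 Bond=180.4194
V0=38.7478

The replicating-portfolio and risk-neutral prices coincide; use p* = (1.17−0.82)/(1.49−0.82) = 0.5224 for the latter.
At expiry t=1: V(1,0)=94.9200, V(1,1)=0.0000
(0,0): S=180.0000. Δ = (V_up−V_dn)/(S_up−S_dn) = (0.0000−94.9200)/(268.2000−147.6000) = -0.7871. V = [p*·0.0000 + (1−p*)·94.9200]/1.17 = 38.7478. B = V − Δ·S = 180.4194.
Root portfolio cost Δ·180+B reproduces V0=38.7478.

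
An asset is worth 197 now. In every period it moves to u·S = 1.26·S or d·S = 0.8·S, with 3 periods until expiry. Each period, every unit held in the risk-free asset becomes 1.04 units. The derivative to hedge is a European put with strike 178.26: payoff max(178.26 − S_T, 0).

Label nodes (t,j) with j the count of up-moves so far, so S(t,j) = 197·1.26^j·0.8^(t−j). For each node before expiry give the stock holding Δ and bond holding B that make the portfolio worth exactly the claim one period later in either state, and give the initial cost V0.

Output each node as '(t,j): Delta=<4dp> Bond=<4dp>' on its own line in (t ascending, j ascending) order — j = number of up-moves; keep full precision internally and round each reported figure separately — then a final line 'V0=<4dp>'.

(0,0): Delta=-0.2341 Bond=59.8226
(1,0): Delta=-0.5021 Bond=104.4549
(1,1): Delta=-0.0781 Bond=23.4960
(2,0): Delta=-1.0000 Bond=171.4038
(2,1): Delta=-0.2124 Bond=51.0932
(2,2): Delta=0.0000 Bond=0.0000
V0=13.7012

Under the risk-neutral measure, an up-move has probability p* = (R−d)/(u−d) = 0.5217 and values discount at R = 1.04.
Terminal payoffs: V(3,0)=77.3960, V(3,1)=19.3992, V(3,2)=0.0000, V(3,3)=0.0000
(2,0): S=126.0800. Δ = (V_up−V_dn)/(S_up−S_dn) = (19.3992−77.3960)/(158.8608−100.8640) = -1.0000. V = [p*·19.3992 + (1−p*)·77.3960]/1.04 = 45.3238. B = V − Δ·S = 171.4038.
(2,1): S=198.5760. Δ = (V_up−V_dn)/(S_up−S_dn) = (0.0000−19.3992)/(250.2058−158.8608) = -0.2124. V = [p*·0.0000 + (1−p*)·19.3992]/1.04 = 8.9210. B = V − Δ·S = 51.0932.
(2,2): S=312.7572. Δ = (V_up−V_dn)/(S_up−S_dn) = (0.0000−0.0000)/(394.0741−250.2058) = 0.0000. V = [p*·0.0000 + (1−p*)·0.0000]/1.04 = 0.0000. B = V − Δ·S = 0.0000.
(1,0): S=157.6000. Δ = (V_up−V_dn)/(S_up−S_dn) = (8.9210−45.3238)/(198.5760−126.0800) = -0.5021. V = [p*·8.9210 + (1−p*)·45.3238]/1.04 = 25.3183. B = V − Δ·S = 104.4549.
(1,1): S=248.2200. Δ = (V_up−V_dn)/(S_up−S_dn) = (0.0000−8.9210)/(312.7572−198.5760) = -0.0781. V = [p*·0.0000 + (1−p*)·8.9210]/1.04 = 4.1025. B = V − Δ·S = 23.4960.
(0,0): S=197.0000. Δ = (V_up−V_dn)/(S_up−S_dn) = (4.1025−25.3183)/(248.2200−157.6000) = -0.2341. V = [p*·4.1025 + (1−p*)·25.3183]/1.04 = 13.7012. B = V − Δ·S = 59.8226.
Check: Δ(0,0)·S0 + B(0,0) = 13.7012 = V0.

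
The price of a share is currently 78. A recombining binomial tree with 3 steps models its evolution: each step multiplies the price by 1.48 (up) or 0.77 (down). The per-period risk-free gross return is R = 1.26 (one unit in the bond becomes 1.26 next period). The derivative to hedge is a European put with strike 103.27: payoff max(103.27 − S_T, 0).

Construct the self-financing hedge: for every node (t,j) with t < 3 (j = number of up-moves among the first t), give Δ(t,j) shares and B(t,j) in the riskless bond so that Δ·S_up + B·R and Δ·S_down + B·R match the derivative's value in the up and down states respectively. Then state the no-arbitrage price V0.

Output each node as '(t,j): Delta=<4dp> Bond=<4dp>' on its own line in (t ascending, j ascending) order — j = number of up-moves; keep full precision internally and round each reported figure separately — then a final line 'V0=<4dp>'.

(0,0): Delta=-0.2053 Bond=20.4778
(1,0): Delta=-0.6367 Bond=51.7129
(1,1): Delta=-0.1045 Bond=14.1686
(2,0): Delta=-1.0000 Bond=81.9603
(2,1): Delta=-0.5518 Bond=57.6145
(2,2): Delta=0.0000 Bond=0.0000
V0=4.4671

The replicating-portfolio and risk-neutral prices coincide; use p* = (1.26−0.77)/(1.48−0.77) = 0.6901 for the latter.
Terminal payoffs: V(3,0)=67.6604, V(3,1)=34.8256, V(3,2)=0.0000, V(3,3)=0.0000
  t=2,j=0: stock 46.2462 → up 68.4444 (V=34.8256), down 35.6096 (V=67.6604). Price 35.7141; hedge Δ=-1.0000, bond B=81.9603.
  t=2,j=1: stock 88.8888 → up 131.5554 (V=0.0000), down 68.4444 (V=34.8256). Price 8.5643; hedge Δ=-0.5518, bond B=57.6145.
  t=2,j=2: stock 170.8512 → up 252.8598 (V=0.0000), down 131.5554 (V=0.0000). Price 0.0000; hedge Δ=0.0000, bond B=0.0000.
  t=1,j=0: stock 60.0600 → up 88.8888 (V=8.5643), down 46.2462 (V=35.7141). Price 13.4738; hedge Δ=-0.6367, bond B=51.7129.
  t=1,j=1: stock 115.4400 → up 170.8512 (V=0.0000), down 88.8888 (V=8.5643). Price 2.1061; hedge Δ=-0.1045, bond B=14.1686.
  t=0,j=0: stock 78.0000 → up 115.4400 (V=2.1061), down 60.0600 (V=13.4738). Price 4.4671; hedge Δ=-0.2053, bond B=20.4778.
Check: Δ(0,0)·S0 + B(0,0) = 4.4671 = V0.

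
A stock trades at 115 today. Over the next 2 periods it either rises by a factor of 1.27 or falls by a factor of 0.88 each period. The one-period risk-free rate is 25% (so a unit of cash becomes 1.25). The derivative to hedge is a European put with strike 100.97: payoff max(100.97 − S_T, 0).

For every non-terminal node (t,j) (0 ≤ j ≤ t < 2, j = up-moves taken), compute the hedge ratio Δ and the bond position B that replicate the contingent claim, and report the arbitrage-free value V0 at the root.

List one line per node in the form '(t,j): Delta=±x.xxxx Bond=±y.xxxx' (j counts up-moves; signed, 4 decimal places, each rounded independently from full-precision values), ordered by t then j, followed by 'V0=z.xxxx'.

(0,0): Delta=-0.0109 Bond=1.2733
(1,0): Delta=-0.3019 Bond=31.0375
(1,1): Delta=0.0000 Bond=0.0000
V0=0.0201

Under the risk-neutral measure, an up-move has probability p* = (R−d)/(u−d) = 0.9487 and values discount at R = 1.25.
Terminal values V(2,·): V(2,0)=11.9140, V(2,1)=0.0000, V(2,2)=0.0000
Node (1,0) S=101.2000: V=(p*·0.0000+(1−p*)·11.9140)/1.25=0.4888; Δ=(0.0000−11.9140)/(128.5240−89.0560)=-0.3019; B=V−Δ·S=31.0375
Node (1,1) S=146.0500: V=(p*·0.0000+(1−p*)·0.0000)/1.25=0.0000; Δ=(0.0000−0.0000)/(185.4835−128.5240)=0.0000; B=V−Δ·S=0.0000
Node (0,0) S=115.0000: V=(p*·0.0000+(1−p*)·0.4888)/1.25=0.0201; Δ=(0.0000−0.4888)/(146.0500−101.2000)=-0.0109; B=V−Δ·S=1.2733
Self-financing check: at every node Δ·S+B equals the discounted successor values.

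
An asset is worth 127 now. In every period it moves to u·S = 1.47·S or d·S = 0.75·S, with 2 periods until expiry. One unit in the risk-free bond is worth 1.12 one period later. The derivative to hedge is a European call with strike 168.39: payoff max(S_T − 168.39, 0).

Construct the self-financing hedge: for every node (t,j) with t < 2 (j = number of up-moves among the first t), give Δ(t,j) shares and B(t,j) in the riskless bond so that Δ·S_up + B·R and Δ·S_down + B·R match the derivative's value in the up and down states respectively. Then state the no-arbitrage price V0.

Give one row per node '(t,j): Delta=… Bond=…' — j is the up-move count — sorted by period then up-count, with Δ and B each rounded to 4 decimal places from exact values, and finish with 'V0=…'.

The replicating-portfolio and risk-neutral prices coincide; use p* = (1.12−0.75)/(1.47−0.75) = 0.5139 for the latter.
Payoff layer (t=2): V(2,0)=0.0000, V(2,1)=0.0000, V(2,2)=106.0443
Node (1,0) S=95.2500: V=(p*·0.0000+(1−p*)·0.0000)/1.12=0.0000; Δ=(0.0000−0.0000)/(140.0175−71.4375)=0.0000; B=V−Δ·S=0.0000
Node (1,1) S=186.6900: V=(p*·106.0443+(1−p*)·0.0000)/1.12=48.6562; Δ=(106.0443−0.0000)/(274.4343−140.0175)=0.7889; B=V−Δ·S=-98.6275
Node (0,0) S=127.0000: V=(p*·48.6562+(1−p*)·0.0000)/1.12=22.3249; Δ=(48.6562−0.0000)/(186.6900−95.2500)=0.5321; B=V−Δ·S=-45.2532
Check: Δ(0,0)·S0 + B(0,0) = 22.3249 = V0.

(0,0): Delta=0.5321 Bond=-45.2532
(1,0): Delta=0.0000 Bond=0.0000
(1,1): Delta=0.7889 Bond=-98.6275
V0=22.3249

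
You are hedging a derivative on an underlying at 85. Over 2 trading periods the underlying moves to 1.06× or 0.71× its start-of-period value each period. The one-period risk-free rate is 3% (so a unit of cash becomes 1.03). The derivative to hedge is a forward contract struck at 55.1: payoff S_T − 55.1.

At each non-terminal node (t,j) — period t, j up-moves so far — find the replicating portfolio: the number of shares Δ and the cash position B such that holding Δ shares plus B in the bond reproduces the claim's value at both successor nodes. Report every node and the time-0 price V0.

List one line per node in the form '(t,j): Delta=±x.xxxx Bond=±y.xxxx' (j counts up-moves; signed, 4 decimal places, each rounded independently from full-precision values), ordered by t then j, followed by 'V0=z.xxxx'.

(0,0): Delta=1.0000 Bond=-51.9370
(1,0): Delta=1.0000 Bond=-53.4951
(1,1): Delta=1.0000 Bond=-53.4951
V0=33.0630

Under the risk-neutral measure, an up-move has probability p* = (R−d)/(u−d) = 0.9143 and values discount at R = 1.03.
Payoff layer (t=2): V(2,0)=-12.2515, V(2,1)=8.8710, V(2,2)=40.4060
Node (1,0) S=60.3500: V=(p*·8.8710+(1−p*)·-12.2515)/1.03=6.8549; Δ=(8.8710−-12.2515)/(63.9710−42.8485)=1.0000; B=V−Δ·S=-53.4951
Node (1,1) S=90.1000: V=(p*·40.4060+(1−p*)·8.8710)/1.03=36.6049; Δ=(40.4060−8.8710)/(95.5060−63.9710)=1.0000; B=V−Δ·S=-53.4951
Node (0,0) S=85.0000: V=(p*·36.6049+(1−p*)·6.8549)/1.03=33.0630; Δ=(36.6049−6.8549)/(90.1000−60.3500)=1.0000; B=V−Δ·S=-51.9370
Root portfolio cost Δ·85+B reproduces V0=33.0630.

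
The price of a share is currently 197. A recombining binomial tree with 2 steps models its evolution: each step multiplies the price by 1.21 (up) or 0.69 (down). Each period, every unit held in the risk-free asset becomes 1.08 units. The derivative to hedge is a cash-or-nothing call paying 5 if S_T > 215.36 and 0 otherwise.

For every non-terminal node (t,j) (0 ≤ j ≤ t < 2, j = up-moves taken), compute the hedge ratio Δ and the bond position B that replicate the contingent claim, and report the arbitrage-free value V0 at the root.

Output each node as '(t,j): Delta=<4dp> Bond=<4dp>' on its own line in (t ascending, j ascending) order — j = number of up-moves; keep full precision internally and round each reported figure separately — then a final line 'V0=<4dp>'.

(0,0): Delta=0.0339 Bond=-4.2661
(1,0): Delta=0.0000 Bond=0.0000
(1,1): Delta=0.0403 Bond=-6.1432
V0=2.4113

The replicating-portfolio and risk-neutral prices coincide; use p* = (1.08−0.69)/(1.21−0.69) = 0.7500 for the latter.
Terminal payoffs: V(2,0)=0.0000, V(2,1)=0.0000, V(2,2)=5.0000
  t=1,j=0: stock 135.9300 → up 164.4753 (V=0.0000), down 93.7917 (V=0.0000). Price 0.0000; hedge Δ=0.0000, bond B=0.0000.
  t=1,j=1: stock 238.3700 → up 288.4277 (V=5.0000), down 164.4753 (V=0.0000). Price 3.4722; hedge Δ=0.0403, bond B=-6.1432.
  t=0,j=0: stock 197.0000 → up 238.3700 (V=3.4722), down 135.9300 (V=0.0000). Price 2.4113; hedge Δ=0.0339, bond B=-4.2661.
Check: Δ(0,0)·S0 + B(0,0) = 2.4113 = V0.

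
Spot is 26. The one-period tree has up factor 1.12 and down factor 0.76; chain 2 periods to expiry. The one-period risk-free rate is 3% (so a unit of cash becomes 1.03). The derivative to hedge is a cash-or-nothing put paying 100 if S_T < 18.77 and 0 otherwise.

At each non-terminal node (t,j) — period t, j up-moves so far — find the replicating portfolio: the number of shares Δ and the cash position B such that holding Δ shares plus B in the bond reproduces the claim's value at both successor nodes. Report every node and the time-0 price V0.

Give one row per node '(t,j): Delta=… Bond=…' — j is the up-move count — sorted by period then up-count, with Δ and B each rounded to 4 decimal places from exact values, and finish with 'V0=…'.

No-arbitrage ⇒ martingale measure with p* = (R−d)/(u−d) = 0.7500.
At expiry t=2: V(2,0)=100.0000, V(2,1)=0.0000, V(2,2)=0.0000
(1,0): S=19.7600. Δ = (V_up−V_dn)/(S_up−S_dn) = (0.0000−100.0000)/(22.1312−15.0176) = -14.0576. V = [p*·0.0000 + (1−p*)·100.0000]/1.03 = 24.2718. B = V − Δ·S = 302.0496.
(1,1): S=29.1200. Δ = (V_up−V_dn)/(S_up−S_dn) = (0.0000−0.0000)/(32.6144−22.1312) = 0.0000. V = [p*·0.0000 + (1−p*)·0.0000]/1.03 = 0.0000. B = V − Δ·S = 0.0000.
(0,0): S=26.0000. Δ = (V_up−V_dn)/(S_up−S_dn) = (0.0000−24.2718)/(29.1200−19.7600) = -2.5931. V = [p*·0.0000 + (1−p*)·24.2718]/1.03 = 5.8912. B = V − Δ·S = 73.3130.
Check: Δ(0,0)·S0 + B(0,0) = 5.8912 = V0.

(0,0): Delta=-2.5931 Bond=73.3130
(1,0): Delta=-14.0576 Bond=302.0496
(1,1): Delta=0.0000 Bond=0.0000
V0=5.8912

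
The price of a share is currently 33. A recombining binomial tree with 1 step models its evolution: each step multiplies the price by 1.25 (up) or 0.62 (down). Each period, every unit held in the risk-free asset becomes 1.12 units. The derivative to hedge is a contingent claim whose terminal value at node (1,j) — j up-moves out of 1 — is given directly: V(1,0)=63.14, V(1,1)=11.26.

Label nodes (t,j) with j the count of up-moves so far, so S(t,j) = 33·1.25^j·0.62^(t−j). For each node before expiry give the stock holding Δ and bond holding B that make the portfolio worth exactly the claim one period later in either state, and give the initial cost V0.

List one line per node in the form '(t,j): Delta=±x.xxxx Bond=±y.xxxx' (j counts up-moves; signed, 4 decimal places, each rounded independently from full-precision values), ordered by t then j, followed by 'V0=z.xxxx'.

(0,0): Delta=-2.4954 Bond=101.9612
V0=19.6120

No-arbitrage ⇒ martingale measure with p* = (R−d)/(u−d) = 0.7937.
Terminal values V(1,·): V(1,0)=63.1400, V(1,1)=11.2600
Node (0,0) S=33.0000: V=(p*·11.2600+(1−p*)·63.1400)/1.12=19.6120; Δ=(11.2600−63.1400)/(41.2500−20.4600)=-2.4954; B=V−Δ·S=101.9612
Check: Δ(0,0)·S0 + B(0,0) = 19.6120 = V0.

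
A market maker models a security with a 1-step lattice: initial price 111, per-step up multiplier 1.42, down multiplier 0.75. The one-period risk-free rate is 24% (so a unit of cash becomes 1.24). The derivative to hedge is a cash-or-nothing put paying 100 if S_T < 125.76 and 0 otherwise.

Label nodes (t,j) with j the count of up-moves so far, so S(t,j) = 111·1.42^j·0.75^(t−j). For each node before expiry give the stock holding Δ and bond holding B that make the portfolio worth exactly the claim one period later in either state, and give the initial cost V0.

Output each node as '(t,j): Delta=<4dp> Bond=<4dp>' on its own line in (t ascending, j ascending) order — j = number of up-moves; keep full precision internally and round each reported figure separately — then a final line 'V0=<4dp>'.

No-arbitrage ⇒ martingale measure with p* = (R−d)/(u−d) = 0.7313.
Payoff layer (t=1): V(1,0)=100.0000, V(1,1)=0.0000
  t=0,j=0: stock 111.0000 → up 157.6200 (V=0.0000), down 83.2500 (V=100.0000). Price 21.6659; hedge Δ=-1.3446, bond B=170.9196.
Root portfolio cost Δ·111+B reproduces V0=21.6659.

(0,0): Delta=-1.3446 Bond=170.9196
V0=21.6659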